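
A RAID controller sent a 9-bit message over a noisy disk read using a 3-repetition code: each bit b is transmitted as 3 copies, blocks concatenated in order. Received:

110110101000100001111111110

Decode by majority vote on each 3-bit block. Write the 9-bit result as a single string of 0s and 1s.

Block 1 (110): 2 ones → 1
Block 2 (110): 2 ones → 1
Block 3 (101): 2 ones → 1
Block 4 (000): 0 ones → 0
Block 5 (100): 1 one → 0
Block 6 (001): 1 one → 0
Block 7 (111): 3 ones → 1
Block 8 (111): 3 ones → 1
Block 9 (110): 2 ones → 1

111000111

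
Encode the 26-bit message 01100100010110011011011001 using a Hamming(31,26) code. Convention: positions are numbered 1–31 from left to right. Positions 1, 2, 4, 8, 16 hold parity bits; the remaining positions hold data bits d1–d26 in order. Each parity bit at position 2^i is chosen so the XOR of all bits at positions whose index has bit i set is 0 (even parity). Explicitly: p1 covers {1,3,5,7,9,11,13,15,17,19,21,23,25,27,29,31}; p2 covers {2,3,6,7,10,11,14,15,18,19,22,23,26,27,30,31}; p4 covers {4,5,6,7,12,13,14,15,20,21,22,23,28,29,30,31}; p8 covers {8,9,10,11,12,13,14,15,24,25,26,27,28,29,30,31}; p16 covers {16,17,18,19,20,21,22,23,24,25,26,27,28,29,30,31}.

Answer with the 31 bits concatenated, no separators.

Place data at non-parity positions: p1 p2 0 p4 1 1 0 p8 0 1 0 0 0 1 0 p16 1 1 0 0 1 1 0 1 1 0 1 1 0 0 1
p1 (pos 1,3,5,7,9,11,13,15,17,19,21,23,25,27,29,31): XOR of data positions = 0⊕1⊕0⊕0⊕0⊕0⊕0⊕1⊕0⊕1⊕0⊕1⊕1⊕0⊕1 = 0
p2 (pos 2,3,6,7,10,11,14,15,18,19,22,23,26,27,30,31): XOR of data positions = 0⊕1⊕0⊕1⊕0⊕1⊕0⊕1⊕0⊕1⊕0⊕0⊕1⊕0⊕1 = 1
p4 (pos 4,5,6,7,12,13,14,15,20,21,22,23,28,29,30,31): XOR of data positions = 1⊕1⊕0⊕0⊕0⊕1⊕0⊕0⊕1⊕1⊕0⊕1⊕0⊕0⊕1 = 1
p8 (pos 8,9,10,11,12,13,14,15,24,25,26,27,28,29,30,31): XOR of data positions = 0⊕1⊕0⊕0⊕0⊕1⊕0⊕1⊕1⊕0⊕1⊕1⊕0⊕0⊕1 = 1
p16 (pos 16,17,18,19,20,21,22,23,24,25,26,27,28,29,30,31): XOR of data positions = 1⊕1⊕0⊕0⊕1⊕1⊕0⊕1⊕1⊕0⊕1⊕1⊕0⊕0⊕1 = 1
Codeword: 0101110101000101110011011011001

0101110101000101110011011011001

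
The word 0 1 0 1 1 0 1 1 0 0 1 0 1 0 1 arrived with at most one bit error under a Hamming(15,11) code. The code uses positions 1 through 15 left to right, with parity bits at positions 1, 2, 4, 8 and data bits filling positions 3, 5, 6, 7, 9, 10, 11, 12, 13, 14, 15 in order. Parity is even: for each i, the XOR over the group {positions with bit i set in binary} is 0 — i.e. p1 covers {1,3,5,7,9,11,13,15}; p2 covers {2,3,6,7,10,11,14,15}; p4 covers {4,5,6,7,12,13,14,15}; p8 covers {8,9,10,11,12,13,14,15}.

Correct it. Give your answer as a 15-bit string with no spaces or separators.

010100110010101

s1 (pos 1,3,5,7,9,11,13,15): 0⊕0⊕1⊕1⊕0⊕1⊕1⊕1 = 1
s2 (pos 2,3,6,7,10,11,14,15): 1⊕0⊕0⊕1⊕0⊕1⊕0⊕1 = 0
s4 (pos 4,5,6,7,12,13,14,15): 1⊕1⊕0⊕1⊕0⊕1⊕0⊕1 = 1
s8 (pos 8,9,10,11,12,13,14,15): 1⊕0⊕0⊕1⊕0⊕1⊕0⊕1 = 0
Syndrome s8…s1 = 0101 → error at position 5.
Flip position 5: 010110110010101 → 010100110010101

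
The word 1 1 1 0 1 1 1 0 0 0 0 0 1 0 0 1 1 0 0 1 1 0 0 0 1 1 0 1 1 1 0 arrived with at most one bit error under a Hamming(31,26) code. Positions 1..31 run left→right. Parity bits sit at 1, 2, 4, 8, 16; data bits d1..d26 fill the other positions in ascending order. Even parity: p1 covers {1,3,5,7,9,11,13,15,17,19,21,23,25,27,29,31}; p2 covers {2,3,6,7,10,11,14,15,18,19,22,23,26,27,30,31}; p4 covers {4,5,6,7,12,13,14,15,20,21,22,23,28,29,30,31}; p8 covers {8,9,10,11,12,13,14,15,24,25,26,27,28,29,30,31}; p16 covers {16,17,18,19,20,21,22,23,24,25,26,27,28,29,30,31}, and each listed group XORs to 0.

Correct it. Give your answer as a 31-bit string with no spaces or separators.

s1 (pos 1,3,5,7,9,11,13,15,17,19,21,23,25,27,29,31): 1⊕1⊕1⊕1⊕0⊕0⊕1⊕0⊕1⊕0⊕1⊕0⊕1⊕0⊕1⊕0 = 1
s2 (pos 2,3,6,7,10,11,14,15,18,19,22,23,26,27,30,31): 1⊕1⊕1⊕1⊕0⊕0⊕0⊕0⊕0⊕0⊕0⊕0⊕1⊕0⊕1⊕0 = 0
s4 (pos 4,5,6,7,12,13,14,15,20,21,22,23,28,29,30,31): 0⊕1⊕1⊕1⊕0⊕1⊕0⊕0⊕1⊕1⊕0⊕0⊕1⊕1⊕1⊕0 = 1
s8 (pos 8,9,10,11,12,13,14,15,24,25,26,27,28,29,30,31): 0⊕0⊕0⊕0⊕0⊕1⊕0⊕0⊕0⊕1⊕1⊕0⊕1⊕1⊕1⊕0 = 0
s16 (pos 16,17,18,19,20,21,22,23,24,25,26,27,28,29,30,31): 1⊕1⊕0⊕0⊕1⊕1⊕0⊕0⊕0⊕1⊕1⊕0⊕1⊕1⊕1⊕0 = 1
Syndrome s16…s1 = 10101 → error at position 21.
Flip position 21: 1110111000001001100110001101110 → 1110111000001001100100001101110

1110111000001001100100001101110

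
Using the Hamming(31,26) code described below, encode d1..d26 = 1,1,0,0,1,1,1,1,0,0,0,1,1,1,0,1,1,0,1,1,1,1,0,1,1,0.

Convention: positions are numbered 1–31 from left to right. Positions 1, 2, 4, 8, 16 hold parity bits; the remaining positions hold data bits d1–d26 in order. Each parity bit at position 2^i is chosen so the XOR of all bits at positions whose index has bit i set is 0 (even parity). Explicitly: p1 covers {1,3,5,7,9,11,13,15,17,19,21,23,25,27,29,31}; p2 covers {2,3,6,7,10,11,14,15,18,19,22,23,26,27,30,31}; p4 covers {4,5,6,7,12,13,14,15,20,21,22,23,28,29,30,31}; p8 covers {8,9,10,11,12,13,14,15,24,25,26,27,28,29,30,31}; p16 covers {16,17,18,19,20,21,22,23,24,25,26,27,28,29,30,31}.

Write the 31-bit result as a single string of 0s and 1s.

Place data at non-parity positions: p1 p2 1 p4 1 0 0 p8 1 1 1 1 0 0 0 p16 1 1 1 0 1 1 0 1 1 1 1 0 1 1 0
p1 (pos 1,3,5,7,9,11,13,15,17,19,21,23,25,27,29,31): XOR of data positions = 1⊕1⊕0⊕1⊕1⊕0⊕0⊕1⊕1⊕1⊕0⊕1⊕1⊕1⊕0 = 0
p2 (pos 2,3,6,7,10,11,14,15,18,19,22,23,26,27,30,31): XOR of data positions = 1⊕0⊕0⊕1⊕1⊕0⊕0⊕1⊕1⊕1⊕0⊕1⊕1⊕1⊕0 = 1
p4 (pos 4,5,6,7,12,13,14,15,20,21,22,23,28,29,30,31): XOR of data positions = 1⊕0⊕0⊕1⊕0⊕0⊕0⊕0⊕1⊕1⊕0⊕0⊕1⊕1⊕0 = 0
p8 (pos 8,9,10,11,12,13,14,15,24,25,26,27,28,29,30,31): XOR of data positions = 1⊕1⊕1⊕1⊕0⊕0⊕0⊕1⊕1⊕1⊕1⊕0⊕1⊕1⊕0 = 0
p16 (pos 16,17,18,19,20,21,22,23,24,25,26,27,28,29,30,31): XOR of data positions = 1⊕1⊕1⊕0⊕1⊕1⊕0⊕1⊕1⊕1⊕1⊕0⊕1⊕1⊕0 = 1
Codeword: 0110100011110001111011011110110

0110100011110001111011011110110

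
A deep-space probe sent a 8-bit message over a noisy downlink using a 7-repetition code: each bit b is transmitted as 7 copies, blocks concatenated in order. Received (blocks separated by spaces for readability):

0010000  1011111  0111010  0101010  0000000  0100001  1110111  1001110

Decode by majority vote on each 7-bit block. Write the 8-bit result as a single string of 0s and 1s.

Block 1 (0010000): 1 one → 0
Block 2 (1011111): 6 ones → 1
Block 3 (0111010): 4 ones → 1
Block 4 (0101010): 3 ones → 0
Block 5 (0000000): 0 ones → 0
Block 6 (0100001): 2 ones → 0
Block 7 (1110111): 6 ones → 1
Block 8 (1001110): 4 ones → 1

01100011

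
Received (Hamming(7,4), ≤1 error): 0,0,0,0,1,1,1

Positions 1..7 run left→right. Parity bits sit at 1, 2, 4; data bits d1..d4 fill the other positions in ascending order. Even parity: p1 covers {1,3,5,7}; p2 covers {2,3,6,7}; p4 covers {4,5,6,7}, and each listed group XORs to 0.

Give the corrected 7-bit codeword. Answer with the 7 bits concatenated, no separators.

s1 (pos 1,3,5,7): 0⊕0⊕1⊕1 = 0
s2 (pos 2,3,6,7): 0⊕0⊕1⊕1 = 0
s4 (pos 4,5,6,7): 0⊕1⊕1⊕1 = 1
Syndrome s4…s1 = 100 → error at position 4.
Flip position 4: 0000111 → 0001111

0001111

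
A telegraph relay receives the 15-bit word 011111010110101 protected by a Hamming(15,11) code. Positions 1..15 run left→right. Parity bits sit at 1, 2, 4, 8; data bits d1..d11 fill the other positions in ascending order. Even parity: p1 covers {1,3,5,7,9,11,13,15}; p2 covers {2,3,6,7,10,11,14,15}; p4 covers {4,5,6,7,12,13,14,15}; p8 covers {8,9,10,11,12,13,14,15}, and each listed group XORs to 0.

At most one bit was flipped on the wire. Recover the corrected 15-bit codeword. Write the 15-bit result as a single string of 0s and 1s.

011111010110001

s1 (pos 1,3,5,7,9,11,13,15): 0⊕1⊕1⊕0⊕0⊕1⊕1⊕1 = 1
s2 (pos 2,3,6,7,10,11,14,15): 1⊕1⊕1⊕0⊕1⊕1⊕0⊕1 = 0
s4 (pos 4,5,6,7,12,13,14,15): 1⊕1⊕1⊕0⊕0⊕1⊕0⊕1 = 1
s8 (pos 8,9,10,11,12,13,14,15): 1⊕0⊕1⊕1⊕0⊕1⊕0⊕1 = 1
Syndrome s8…s1 = 1101 → error at position 13.
Flip position 13: 011111010110101 → 011111010110001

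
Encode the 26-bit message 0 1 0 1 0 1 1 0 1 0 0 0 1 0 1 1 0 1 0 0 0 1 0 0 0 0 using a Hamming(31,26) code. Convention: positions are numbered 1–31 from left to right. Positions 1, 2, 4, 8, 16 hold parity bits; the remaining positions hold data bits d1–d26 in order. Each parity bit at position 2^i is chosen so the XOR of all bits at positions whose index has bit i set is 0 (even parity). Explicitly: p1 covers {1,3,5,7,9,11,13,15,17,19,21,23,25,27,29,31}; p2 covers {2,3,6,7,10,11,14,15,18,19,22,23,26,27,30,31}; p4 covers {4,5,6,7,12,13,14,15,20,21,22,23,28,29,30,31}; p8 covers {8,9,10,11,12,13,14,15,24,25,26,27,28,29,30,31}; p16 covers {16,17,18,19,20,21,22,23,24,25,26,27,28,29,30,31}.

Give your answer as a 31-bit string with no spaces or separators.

1000101001101001010110100010000

Place data at non-parity positions: p1 p2 0 p4 1 0 1 p8 0 1 1 0 1 0 0 p16 0 1 0 1 1 0 1 0 0 0 1 0 0 0 0
p1 (pos 1,3,5,7,9,11,13,15,17,19,21,23,25,27,29,31): XOR of data positions = 0⊕1⊕1⊕0⊕1⊕1⊕0⊕0⊕0⊕1⊕1⊕0⊕1⊕0⊕0 = 1
p2 (pos 2,3,6,7,10,11,14,15,18,19,22,23,26,27,30,31): XOR of data positions = 0⊕0⊕1⊕1⊕1⊕0⊕0⊕1⊕0⊕0⊕1⊕0⊕1⊕0⊕0 = 0
p4 (pos 4,5,6,7,12,13,14,15,20,21,22,23,28,29,30,31): XOR of data positions = 1⊕0⊕1⊕0⊕1⊕0⊕0⊕1⊕1⊕0⊕1⊕0⊕0⊕0⊕0 = 0
p8 (pos 8,9,10,11,12,13,14,15,24,25,26,27,28,29,30,31): XOR of data positions = 0⊕1⊕1⊕0⊕1⊕0⊕0⊕0⊕0⊕0⊕1⊕0⊕0⊕0⊕0 = 0
p16 (pos 16,17,18,19,20,21,22,23,24,25,26,27,28,29,30,31): XOR of data positions = 0⊕1⊕0⊕1⊕1⊕0⊕1⊕0⊕0⊕0⊕1⊕0⊕0⊕0⊕0 = 1
Codeword: 1000101001101001010110100010000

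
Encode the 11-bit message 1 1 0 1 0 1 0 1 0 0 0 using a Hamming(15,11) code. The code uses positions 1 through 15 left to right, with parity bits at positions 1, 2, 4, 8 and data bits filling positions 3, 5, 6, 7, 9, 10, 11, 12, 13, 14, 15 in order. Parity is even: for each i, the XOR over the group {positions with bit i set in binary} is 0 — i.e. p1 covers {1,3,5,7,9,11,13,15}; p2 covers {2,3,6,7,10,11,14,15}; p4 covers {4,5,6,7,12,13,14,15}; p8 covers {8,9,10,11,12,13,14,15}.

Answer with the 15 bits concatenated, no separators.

111110100101000

Place data at non-parity positions: p1 p2 1 p4 1 0 1 p8 0 1 0 1 0 0 0
p1 (pos 1,3,5,7,9,11,13,15): XOR of data positions = 1⊕1⊕1⊕0⊕0⊕0⊕0 = 1
p2 (pos 2,3,6,7,10,11,14,15): XOR of data positions = 1⊕0⊕1⊕1⊕0⊕0⊕0 = 1
p4 (pos 4,5,6,7,12,13,14,15): XOR of data positions = 1⊕0⊕1⊕1⊕0⊕0⊕0 = 1
p8 (pos 8,9,10,11,12,13,14,15): XOR of data positions = 0⊕1⊕0⊕1⊕0⊕0⊕0 = 0
Codeword: 111110100101000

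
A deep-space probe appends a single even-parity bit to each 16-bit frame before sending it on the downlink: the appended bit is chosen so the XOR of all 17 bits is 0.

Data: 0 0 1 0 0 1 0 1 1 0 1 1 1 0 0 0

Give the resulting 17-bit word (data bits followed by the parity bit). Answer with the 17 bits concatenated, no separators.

XOR of the 16 data bits: 0⊕0⊕1⊕0⊕0⊕1⊕0⊕1⊕1⊕0⊕1⊕1⊕1⊕0⊕0⊕0 = 1
Parity bit = 1 (so all 17 bits XOR to 0).

00100101101110001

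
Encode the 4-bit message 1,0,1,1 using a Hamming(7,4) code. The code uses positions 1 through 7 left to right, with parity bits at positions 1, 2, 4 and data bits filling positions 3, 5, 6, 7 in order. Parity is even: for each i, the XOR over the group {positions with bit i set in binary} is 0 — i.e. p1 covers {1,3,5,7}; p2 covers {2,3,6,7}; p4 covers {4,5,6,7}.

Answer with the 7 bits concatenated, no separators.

0110011

Place data at non-parity positions: p1 p2 1 p4 0 1 1
p1 (pos 1,3,5,7): XOR of data positions = 1⊕0⊕1 = 0
p2 (pos 2,3,6,7): XOR of data positions = 1⊕1⊕1 = 1
p4 (pos 4,5,6,7): XOR of data positions = 0⊕1⊕1 = 0
Codeword: 0110011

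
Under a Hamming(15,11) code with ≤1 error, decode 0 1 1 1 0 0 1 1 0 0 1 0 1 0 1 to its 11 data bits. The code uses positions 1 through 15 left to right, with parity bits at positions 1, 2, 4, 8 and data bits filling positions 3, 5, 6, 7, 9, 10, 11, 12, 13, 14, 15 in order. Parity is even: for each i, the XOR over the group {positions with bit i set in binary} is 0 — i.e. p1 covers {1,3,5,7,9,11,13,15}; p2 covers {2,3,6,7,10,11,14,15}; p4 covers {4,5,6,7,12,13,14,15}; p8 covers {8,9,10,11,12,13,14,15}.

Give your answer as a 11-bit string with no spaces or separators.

00010010101

s1 (pos 1,3,5,7,9,11,13,15): 0⊕1⊕0⊕1⊕0⊕1⊕1⊕1 = 1
s2 (pos 2,3,6,7,10,11,14,15): 1⊕1⊕0⊕1⊕0⊕1⊕0⊕1 = 1
s4 (pos 4,5,6,7,12,13,14,15): 1⊕0⊕0⊕1⊕0⊕1⊕0⊕1 = 0
s8 (pos 8,9,10,11,12,13,14,15): 1⊕0⊕0⊕1⊕0⊕1⊕0⊕1 = 0
Syndrome s8…s1 = 0011 → error at position 3.
Flip position 3: 011100110010101 → 010100110010101
Read data bits from positions 3,5,6,7,9,10,11,12,13,14,15: 00010010101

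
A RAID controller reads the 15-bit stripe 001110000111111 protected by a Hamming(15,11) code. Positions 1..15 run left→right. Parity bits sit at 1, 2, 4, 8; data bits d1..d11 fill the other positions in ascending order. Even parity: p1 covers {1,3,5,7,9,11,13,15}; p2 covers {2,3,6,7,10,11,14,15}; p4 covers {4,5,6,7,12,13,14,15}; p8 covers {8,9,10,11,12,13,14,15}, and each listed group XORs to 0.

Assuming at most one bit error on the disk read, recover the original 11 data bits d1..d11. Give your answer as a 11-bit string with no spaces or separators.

s1 (pos 1,3,5,7,9,11,13,15): 0⊕1⊕1⊕0⊕0⊕1⊕1⊕1 = 1
s2 (pos 2,3,6,7,10,11,14,15): 0⊕1⊕0⊕0⊕1⊕1⊕1⊕1 = 1
s4 (pos 4,5,6,7,12,13,14,15): 1⊕1⊕0⊕0⊕1⊕1⊕1⊕1 = 0
s8 (pos 8,9,10,11,12,13,14,15): 0⊕0⊕1⊕1⊕1⊕1⊕1⊕1 = 0
Syndrome s8…s1 = 0011 → error at position 3.
Flip position 3: 001110000111111 → 000110000111111
Read data bits from positions 3,5,6,7,9,10,11,12,13,14,15: 01000111111

01000111111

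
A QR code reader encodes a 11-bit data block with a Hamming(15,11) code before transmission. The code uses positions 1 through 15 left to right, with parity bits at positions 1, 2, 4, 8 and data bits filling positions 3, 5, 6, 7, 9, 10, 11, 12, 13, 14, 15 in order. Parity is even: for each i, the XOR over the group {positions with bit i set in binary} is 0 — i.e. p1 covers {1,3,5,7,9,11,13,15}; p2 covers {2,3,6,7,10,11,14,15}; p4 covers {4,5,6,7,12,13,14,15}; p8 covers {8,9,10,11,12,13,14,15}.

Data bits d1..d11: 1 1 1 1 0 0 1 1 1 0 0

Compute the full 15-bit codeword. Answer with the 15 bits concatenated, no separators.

Place data at non-parity positions: p1 p2 1 p4 1 1 1 p8 0 0 1 1 1 0 0
p1 (pos 1,3,5,7,9,11,13,15): XOR of data positions = 1⊕1⊕1⊕0⊕1⊕1⊕0 = 1
p2 (pos 2,3,6,7,10,11,14,15): XOR of data positions = 1⊕1⊕1⊕0⊕1⊕0⊕0 = 0
p4 (pos 4,5,6,7,12,13,14,15): XOR of data positions = 1⊕1⊕1⊕1⊕1⊕0⊕0 = 1
p8 (pos 8,9,10,11,12,13,14,15): XOR of data positions = 0⊕0⊕1⊕1⊕1⊕0⊕0 = 1
Codeword: 101111110011100

101111110011100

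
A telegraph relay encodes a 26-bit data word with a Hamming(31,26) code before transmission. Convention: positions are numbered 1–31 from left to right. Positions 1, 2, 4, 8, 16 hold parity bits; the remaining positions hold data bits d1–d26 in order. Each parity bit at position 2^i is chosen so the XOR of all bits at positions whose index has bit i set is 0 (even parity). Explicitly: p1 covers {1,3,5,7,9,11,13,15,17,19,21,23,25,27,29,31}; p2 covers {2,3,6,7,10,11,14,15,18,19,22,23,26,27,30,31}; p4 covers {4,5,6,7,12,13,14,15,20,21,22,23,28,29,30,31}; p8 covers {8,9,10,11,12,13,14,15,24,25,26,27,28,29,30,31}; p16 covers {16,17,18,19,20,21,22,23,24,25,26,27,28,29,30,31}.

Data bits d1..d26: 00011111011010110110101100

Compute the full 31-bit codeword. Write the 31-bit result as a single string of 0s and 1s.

Place data at non-parity positions: p1 p2 0 p4 0 0 1 p8 1 1 1 1 0 1 1 p16 0 1 0 1 1 0 1 1 0 1 0 1 1 0 0
p1 (pos 1,3,5,7,9,11,13,15,17,19,21,23,25,27,29,31): XOR of data positions = 0⊕0⊕1⊕1⊕1⊕0⊕1⊕0⊕0⊕1⊕1⊕0⊕0⊕1⊕0 = 1
p2 (pos 2,3,6,7,10,11,14,15,18,19,22,23,26,27,30,31): XOR of data positions = 0⊕0⊕1⊕1⊕1⊕1⊕1⊕1⊕0⊕0⊕1⊕1⊕0⊕0⊕0 = 0
p4 (pos 4,5,6,7,12,13,14,15,20,21,22,23,28,29,30,31): XOR of data positions = 0⊕0⊕1⊕1⊕0⊕1⊕1⊕1⊕1⊕0⊕1⊕1⊕1⊕0⊕0 = 1
p8 (pos 8,9,10,11,12,13,14,15,24,25,26,27,28,29,30,31): XOR of data positions = 1⊕1⊕1⊕1⊕0⊕1⊕1⊕1⊕0⊕1⊕0⊕1⊕1⊕0⊕0 = 0
p16 (pos 16,17,18,19,20,21,22,23,24,25,26,27,28,29,30,31): XOR of data positions = 0⊕1⊕0⊕1⊕1⊕0⊕1⊕1⊕0⊕1⊕0⊕1⊕1⊕0⊕0 = 0
Codeword: 1001001011110110010110110101100

1001001011110110010110110101100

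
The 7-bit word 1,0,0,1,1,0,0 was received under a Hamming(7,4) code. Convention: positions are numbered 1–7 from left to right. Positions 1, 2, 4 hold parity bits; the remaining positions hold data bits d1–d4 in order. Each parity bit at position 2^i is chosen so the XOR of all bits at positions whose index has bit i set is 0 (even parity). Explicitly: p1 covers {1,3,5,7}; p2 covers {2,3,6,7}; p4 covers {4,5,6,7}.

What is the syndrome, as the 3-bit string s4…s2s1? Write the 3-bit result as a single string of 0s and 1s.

s1 (pos 1,3,5,7): 1⊕0⊕1⊕0 = 0
s2 (pos 2,3,6,7): 0⊕0⊕0⊕0 = 0
s4 (pos 4,5,6,7): 1⊕1⊕0⊕0 = 0
Syndrome s4…s1 = 000 → no error.

000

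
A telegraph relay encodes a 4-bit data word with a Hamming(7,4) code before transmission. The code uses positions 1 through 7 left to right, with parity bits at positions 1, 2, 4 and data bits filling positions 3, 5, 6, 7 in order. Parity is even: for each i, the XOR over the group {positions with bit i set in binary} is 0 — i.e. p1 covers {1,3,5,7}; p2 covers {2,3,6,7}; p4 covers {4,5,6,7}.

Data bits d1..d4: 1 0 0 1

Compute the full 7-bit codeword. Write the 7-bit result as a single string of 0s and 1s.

Place data at non-parity positions: p1 p2 1 p4 0 0 1
p1 (pos 1,3,5,7): XOR of data positions = 1⊕0⊕1 = 0
p2 (pos 2,3,6,7): XOR of data positions = 1⊕0⊕1 = 0
p4 (pos 4,5,6,7): XOR of data positions = 0⊕0⊕1 = 1
Codeword: 0011001

0011001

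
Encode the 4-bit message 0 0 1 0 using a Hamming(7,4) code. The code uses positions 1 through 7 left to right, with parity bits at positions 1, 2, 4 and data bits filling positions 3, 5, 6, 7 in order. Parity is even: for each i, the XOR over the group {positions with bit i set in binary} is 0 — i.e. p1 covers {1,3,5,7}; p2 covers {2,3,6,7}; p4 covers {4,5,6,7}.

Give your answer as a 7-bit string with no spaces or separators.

0101010

Place data at non-parity positions: p1 p2 0 p4 0 1 0
p1 (pos 1,3,5,7): XOR of data positions = 0⊕0⊕0 = 0
p2 (pos 2,3,6,7): XOR of data positions = 0⊕1⊕0 = 1
p4 (pos 4,5,6,7): XOR of data positions = 0⊕1⊕0 = 1
Codeword: 0101010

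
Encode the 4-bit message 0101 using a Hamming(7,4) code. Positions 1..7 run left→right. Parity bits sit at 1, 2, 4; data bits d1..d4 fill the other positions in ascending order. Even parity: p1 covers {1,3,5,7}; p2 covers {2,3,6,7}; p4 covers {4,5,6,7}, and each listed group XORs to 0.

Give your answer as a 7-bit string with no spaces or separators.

0100101

Place data at non-parity positions: p1 p2 0 p4 1 0 1
p1 (pos 1,3,5,7): XOR of data positions = 0⊕1⊕1 = 0
p2 (pos 2,3,6,7): XOR of data positions = 0⊕0⊕1 = 1
p4 (pos 4,5,6,7): XOR of data positions = 1⊕0⊕1 = 0
Codeword: 0100101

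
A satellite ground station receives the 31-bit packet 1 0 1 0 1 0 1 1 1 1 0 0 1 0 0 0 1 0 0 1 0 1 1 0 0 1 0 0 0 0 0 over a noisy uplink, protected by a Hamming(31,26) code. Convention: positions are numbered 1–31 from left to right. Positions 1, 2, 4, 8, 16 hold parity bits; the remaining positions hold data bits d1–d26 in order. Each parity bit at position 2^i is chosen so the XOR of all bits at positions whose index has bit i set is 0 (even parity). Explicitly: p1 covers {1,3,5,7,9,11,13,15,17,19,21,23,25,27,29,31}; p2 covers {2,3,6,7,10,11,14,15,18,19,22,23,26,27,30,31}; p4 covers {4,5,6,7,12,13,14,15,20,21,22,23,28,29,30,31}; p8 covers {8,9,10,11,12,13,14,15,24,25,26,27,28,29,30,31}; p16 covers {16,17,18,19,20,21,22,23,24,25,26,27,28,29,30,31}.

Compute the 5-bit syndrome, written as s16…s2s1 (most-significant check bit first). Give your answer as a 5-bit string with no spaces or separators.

11000

s1 (pos 1,3,5,7,9,11,13,15,17,19,21,23,25,27,29,31): 1⊕1⊕1⊕1⊕1⊕0⊕1⊕0⊕1⊕0⊕0⊕1⊕0⊕0⊕0⊕0 = 0
s2 (pos 2,3,6,7,10,11,14,15,18,19,22,23,26,27,30,31): 0⊕1⊕0⊕1⊕1⊕0⊕0⊕0⊕0⊕0⊕1⊕1⊕1⊕0⊕0⊕0 = 0
s4 (pos 4,5,6,7,12,13,14,15,20,21,22,23,28,29,30,31): 0⊕1⊕0⊕1⊕0⊕1⊕0⊕0⊕1⊕0⊕1⊕1⊕0⊕0⊕0⊕0 = 0
s8 (pos 8,9,10,11,12,13,14,15,24,25,26,27,28,29,30,31): 1⊕1⊕1⊕0⊕0⊕1⊕0⊕0⊕0⊕0⊕1⊕0⊕0⊕0⊕0⊕0 = 1
s16 (pos 16,17,18,19,20,21,22,23,24,25,26,27,28,29,30,31): 0⊕1⊕0⊕0⊕1⊕0⊕1⊕1⊕0⊕0⊕1⊕0⊕0⊕0⊕0⊕0 = 1
Syndrome s16…s1 = 11000 → error at position 24.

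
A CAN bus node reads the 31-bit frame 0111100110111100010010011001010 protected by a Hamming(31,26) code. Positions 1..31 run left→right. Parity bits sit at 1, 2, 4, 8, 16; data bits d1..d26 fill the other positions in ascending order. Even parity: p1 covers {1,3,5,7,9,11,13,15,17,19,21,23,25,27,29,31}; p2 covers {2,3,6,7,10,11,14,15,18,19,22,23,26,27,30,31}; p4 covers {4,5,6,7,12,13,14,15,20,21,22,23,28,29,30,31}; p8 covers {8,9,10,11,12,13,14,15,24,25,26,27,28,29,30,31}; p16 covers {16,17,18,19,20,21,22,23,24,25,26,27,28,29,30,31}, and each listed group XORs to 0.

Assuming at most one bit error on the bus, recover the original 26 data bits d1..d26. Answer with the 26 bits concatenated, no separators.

11001011110010010011001010

s1 (pos 1,3,5,7,9,11,13,15,17,19,21,23,25,27,29,31): 0⊕1⊕1⊕0⊕1⊕1⊕1⊕0⊕0⊕0⊕1⊕0⊕1⊕0⊕0⊕0 = 1
s2 (pos 2,3,6,7,10,11,14,15,18,19,22,23,26,27,30,31): 1⊕1⊕0⊕0⊕0⊕1⊕1⊕0⊕1⊕0⊕0⊕0⊕0⊕0⊕1⊕0 = 0
s4 (pos 4,5,6,7,12,13,14,15,20,21,22,23,28,29,30,31): 1⊕1⊕0⊕0⊕1⊕1⊕1⊕0⊕0⊕1⊕0⊕0⊕1⊕0⊕1⊕0 = 0
s8 (pos 8,9,10,11,12,13,14,15,24,25,26,27,28,29,30,31): 1⊕1⊕0⊕1⊕1⊕1⊕1⊕0⊕1⊕1⊕0⊕0⊕1⊕0⊕1⊕0 = 0
s16 (pos 16,17,18,19,20,21,22,23,24,25,26,27,28,29,30,31): 0⊕0⊕1⊕0⊕0⊕1⊕0⊕0⊕1⊕1⊕0⊕0⊕1⊕0⊕1⊕0 = 0
Syndrome s16…s1 = 00001 → error at position 1.
Flip position 1: 0111100110111100010010011001010 → 1111100110111100010010011001010
Read data bits from positions 3,5,6,7,9,10,11,12,13,14,15,17,18,19,20,21,22,23,24,25,26,27,28,29,30,31: 11001011110010010011001010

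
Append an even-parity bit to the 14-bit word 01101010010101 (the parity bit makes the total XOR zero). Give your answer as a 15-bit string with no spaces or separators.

011010100101011

XOR of the 14 data bits: 0⊕1⊕1⊕0⊕1⊕0⊕1⊕0⊕0⊕1⊕0⊕1⊕0⊕1 = 1
Parity bit = 1 (so all 15 bits XOR to 0).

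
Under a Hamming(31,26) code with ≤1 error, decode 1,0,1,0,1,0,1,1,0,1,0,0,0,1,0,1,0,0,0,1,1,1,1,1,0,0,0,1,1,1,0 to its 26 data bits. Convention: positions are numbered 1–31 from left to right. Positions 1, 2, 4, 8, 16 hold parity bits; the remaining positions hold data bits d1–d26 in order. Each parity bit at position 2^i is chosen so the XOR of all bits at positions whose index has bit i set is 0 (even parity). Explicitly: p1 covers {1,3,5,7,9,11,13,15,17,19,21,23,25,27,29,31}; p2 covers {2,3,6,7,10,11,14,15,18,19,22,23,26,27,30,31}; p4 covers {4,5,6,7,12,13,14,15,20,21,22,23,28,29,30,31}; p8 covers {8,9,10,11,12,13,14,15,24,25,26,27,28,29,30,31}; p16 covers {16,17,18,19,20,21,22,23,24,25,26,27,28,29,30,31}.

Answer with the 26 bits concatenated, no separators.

11010100010000111110011110

s1 (pos 1,3,5,7,9,11,13,15,17,19,21,23,25,27,29,31): 1⊕1⊕1⊕1⊕0⊕0⊕0⊕0⊕0⊕0⊕1⊕1⊕0⊕0⊕1⊕0 = 1
s2 (pos 2,3,6,7,10,11,14,15,18,19,22,23,26,27,30,31): 0⊕1⊕0⊕1⊕1⊕0⊕1⊕0⊕0⊕0⊕1⊕1⊕0⊕0⊕1⊕0 = 1
s4 (pos 4,5,6,7,12,13,14,15,20,21,22,23,28,29,30,31): 0⊕1⊕0⊕1⊕0⊕0⊕1⊕0⊕1⊕1⊕1⊕1⊕1⊕1⊕1⊕0 = 0
s8 (pos 8,9,10,11,12,13,14,15,24,25,26,27,28,29,30,31): 1⊕0⊕1⊕0⊕0⊕0⊕1⊕0⊕1⊕0⊕0⊕0⊕1⊕1⊕1⊕0 = 1
s16 (pos 16,17,18,19,20,21,22,23,24,25,26,27,28,29,30,31): 1⊕0⊕0⊕0⊕1⊕1⊕1⊕1⊕1⊕0⊕0⊕0⊕1⊕1⊕1⊕0 = 1
Syndrome s16…s1 = 11011 → error at position 27.
Flip position 27: 1010101101000101000111110001110 → 1010101101000101000111110011110
Read data bits from positions 3,5,6,7,9,10,11,12,13,14,15,17,18,19,20,21,22,23,24,25,26,27,28,29,30,31: 11010100010000111110011110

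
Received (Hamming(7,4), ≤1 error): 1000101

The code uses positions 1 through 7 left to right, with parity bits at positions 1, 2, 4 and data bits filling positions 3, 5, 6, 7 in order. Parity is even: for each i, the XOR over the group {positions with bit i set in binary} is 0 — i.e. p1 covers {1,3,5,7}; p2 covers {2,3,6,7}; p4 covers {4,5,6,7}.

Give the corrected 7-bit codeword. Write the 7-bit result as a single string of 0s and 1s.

1010101

s1 (pos 1,3,5,7): 1⊕0⊕1⊕1 = 1
s2 (pos 2,3,6,7): 0⊕0⊕0⊕1 = 1
s4 (pos 4,5,6,7): 0⊕1⊕0⊕1 = 0
Syndrome s4…s1 = 011 → error at position 3.
Flip position 3: 1000101 → 1010101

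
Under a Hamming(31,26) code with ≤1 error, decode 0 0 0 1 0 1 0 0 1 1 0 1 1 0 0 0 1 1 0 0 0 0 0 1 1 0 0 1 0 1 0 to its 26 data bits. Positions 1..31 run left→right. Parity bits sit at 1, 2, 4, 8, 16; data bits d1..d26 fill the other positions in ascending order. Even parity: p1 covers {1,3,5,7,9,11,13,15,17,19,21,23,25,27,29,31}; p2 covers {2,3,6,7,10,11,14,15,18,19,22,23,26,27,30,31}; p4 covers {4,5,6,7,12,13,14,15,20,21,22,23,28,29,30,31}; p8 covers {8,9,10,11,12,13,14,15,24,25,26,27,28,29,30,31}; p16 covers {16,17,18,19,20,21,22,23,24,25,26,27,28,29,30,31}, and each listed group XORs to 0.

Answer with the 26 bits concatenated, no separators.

s1 (pos 1,3,5,7,9,11,13,15,17,19,21,23,25,27,29,31): 0⊕0⊕0⊕0⊕1⊕0⊕1⊕0⊕1⊕0⊕0⊕0⊕1⊕0⊕0⊕0 = 0
s2 (pos 2,3,6,7,10,11,14,15,18,19,22,23,26,27,30,31): 0⊕0⊕1⊕0⊕1⊕0⊕0⊕0⊕1⊕0⊕0⊕0⊕0⊕0⊕1⊕0 = 0
s4 (pos 4,5,6,7,12,13,14,15,20,21,22,23,28,29,30,31): 1⊕0⊕1⊕0⊕1⊕1⊕0⊕0⊕0⊕0⊕0⊕0⊕1⊕0⊕1⊕0 = 0
s8 (pos 8,9,10,11,12,13,14,15,24,25,26,27,28,29,30,31): 0⊕1⊕1⊕0⊕1⊕1⊕0⊕0⊕1⊕1⊕0⊕0⊕1⊕0⊕1⊕0 = 0
s16 (pos 16,17,18,19,20,21,22,23,24,25,26,27,28,29,30,31): 0⊕1⊕1⊕0⊕0⊕0⊕0⊕0⊕1⊕1⊕0⊕0⊕1⊕0⊕1⊕0 = 0
Syndrome s16…s1 = 00000 → no error.
Read data bits from positions 3,5,6,7,9,10,11,12,13,14,15,17,18,19,20,21,22,23,24,25,26,27,28,29,30,31: 00101101100110000011001010

00101101100110000011001010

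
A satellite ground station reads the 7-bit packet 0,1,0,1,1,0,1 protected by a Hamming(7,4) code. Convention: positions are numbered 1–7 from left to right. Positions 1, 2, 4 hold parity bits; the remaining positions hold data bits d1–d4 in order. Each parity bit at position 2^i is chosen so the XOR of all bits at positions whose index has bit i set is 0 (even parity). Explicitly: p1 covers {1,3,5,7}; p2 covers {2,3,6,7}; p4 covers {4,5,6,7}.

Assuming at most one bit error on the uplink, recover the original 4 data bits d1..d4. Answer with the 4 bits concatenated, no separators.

s1 (pos 1,3,5,7): 0⊕0⊕1⊕1 = 0
s2 (pos 2,3,6,7): 1⊕0⊕0⊕1 = 0
s4 (pos 4,5,6,7): 1⊕1⊕0⊕1 = 1
Syndrome s4…s1 = 100 → error at position 4.
Flip position 4: 0101101 → 0100101
Read data bits from positions 3,5,6,7: 0101

0101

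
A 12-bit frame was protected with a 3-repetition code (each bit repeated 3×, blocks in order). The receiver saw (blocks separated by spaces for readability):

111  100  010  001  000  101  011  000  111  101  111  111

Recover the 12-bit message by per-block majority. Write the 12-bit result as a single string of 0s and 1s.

100001101111

Block 1 (111): 3 ones → 1
Block 2 (100): 1 one → 0
Block 3 (010): 1 one → 0
Block 4 (001): 1 one → 0
Block 5 (000): 0 ones → 0
Block 6 (101): 2 ones → 1
Block 7 (011): 2 ones → 1
Block 8 (000): 0 ones → 0
Block 9 (111): 3 ones → 1
Block 10 (101): 2 ones → 1
Block 11 (111): 3 ones → 1
Block 12 (111): 3 ones → 1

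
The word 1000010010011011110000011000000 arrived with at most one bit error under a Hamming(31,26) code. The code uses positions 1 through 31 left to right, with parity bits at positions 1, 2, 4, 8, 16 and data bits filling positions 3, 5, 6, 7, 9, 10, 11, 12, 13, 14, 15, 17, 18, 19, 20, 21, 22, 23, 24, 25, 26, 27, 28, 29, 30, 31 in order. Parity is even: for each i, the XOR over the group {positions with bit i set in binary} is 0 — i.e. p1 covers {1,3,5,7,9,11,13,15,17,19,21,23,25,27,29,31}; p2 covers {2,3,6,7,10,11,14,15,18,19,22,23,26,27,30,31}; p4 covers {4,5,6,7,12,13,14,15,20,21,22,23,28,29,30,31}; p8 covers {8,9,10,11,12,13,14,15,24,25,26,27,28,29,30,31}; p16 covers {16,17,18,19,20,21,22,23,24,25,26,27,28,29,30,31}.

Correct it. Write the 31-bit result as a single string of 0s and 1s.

1000010010011011100000011000000

s1 (pos 1,3,5,7,9,11,13,15,17,19,21,23,25,27,29,31): 1⊕0⊕0⊕0⊕1⊕0⊕1⊕1⊕1⊕0⊕0⊕0⊕1⊕0⊕0⊕0 = 0
s2 (pos 2,3,6,7,10,11,14,15,18,19,22,23,26,27,30,31): 0⊕0⊕1⊕0⊕0⊕0⊕0⊕1⊕1⊕0⊕0⊕0⊕0⊕0⊕0⊕0 = 1
s4 (pos 4,5,6,7,12,13,14,15,20,21,22,23,28,29,30,31): 0⊕0⊕1⊕0⊕1⊕1⊕0⊕1⊕0⊕0⊕0⊕0⊕0⊕0⊕0⊕0 = 0
s8 (pos 8,9,10,11,12,13,14,15,24,25,26,27,28,29,30,31): 0⊕1⊕0⊕0⊕1⊕1⊕0⊕1⊕1⊕1⊕0⊕0⊕0⊕0⊕0⊕0 = 0
s16 (pos 16,17,18,19,20,21,22,23,24,25,26,27,28,29,30,31): 1⊕1⊕1⊕0⊕0⊕0⊕0⊕0⊕1⊕1⊕0⊕0⊕0⊕0⊕0⊕0 = 1
Syndrome s16…s1 = 10010 → error at position 18.
Flip position 18: 1000010010011011110000011000000 → 1000010010011011100000011000000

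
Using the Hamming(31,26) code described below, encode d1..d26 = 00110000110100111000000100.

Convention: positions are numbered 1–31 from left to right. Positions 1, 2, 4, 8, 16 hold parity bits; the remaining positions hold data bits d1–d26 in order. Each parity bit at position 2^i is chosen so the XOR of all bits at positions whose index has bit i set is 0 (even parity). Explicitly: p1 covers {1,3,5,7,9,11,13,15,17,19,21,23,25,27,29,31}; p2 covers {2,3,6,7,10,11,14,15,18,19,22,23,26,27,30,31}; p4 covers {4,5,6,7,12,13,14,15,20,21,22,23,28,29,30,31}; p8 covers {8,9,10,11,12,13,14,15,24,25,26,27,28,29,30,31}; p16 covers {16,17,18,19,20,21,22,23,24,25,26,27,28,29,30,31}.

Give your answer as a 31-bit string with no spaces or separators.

1000011100001101100111000000100

Place data at non-parity positions: p1 p2 0 p4 0 1 1 p8 0 0 0 0 1 1 0 p16 1 0 0 1 1 1 0 0 0 0 0 0 1 0 0
p1 (pos 1,3,5,7,9,11,13,15,17,19,21,23,25,27,29,31): XOR of data positions = 0⊕0⊕1⊕0⊕0⊕1⊕0⊕1⊕0⊕1⊕0⊕0⊕0⊕1⊕0 = 1
p2 (pos 2,3,6,7,10,11,14,15,18,19,22,23,26,27,30,31): XOR of data positions = 0⊕1⊕1⊕0⊕0⊕1⊕0⊕0⊕0⊕1⊕0⊕0⊕0⊕0⊕0 = 0
p4 (pos 4,5,6,7,12,13,14,15,20,21,22,23,28,29,30,31): XOR of data positions = 0⊕1⊕1⊕0⊕1⊕1⊕0⊕1⊕1⊕1⊕0⊕0⊕1⊕0⊕0 = 0
p8 (pos 8,9,10,11,12,13,14,15,24,25,26,27,28,29,30,31): XOR of data positions = 0⊕0⊕0⊕0⊕1⊕1⊕0⊕0⊕0⊕0⊕0⊕0⊕1⊕0⊕0 = 1
p16 (pos 16,17,18,19,20,21,22,23,24,25,26,27,28,29,30,31): XOR of data positions = 1⊕0⊕0⊕1⊕1⊕1⊕0⊕0⊕0⊕0⊕0⊕0⊕1⊕0⊕0 = 1
Codeword: 1000011100001101100111000000100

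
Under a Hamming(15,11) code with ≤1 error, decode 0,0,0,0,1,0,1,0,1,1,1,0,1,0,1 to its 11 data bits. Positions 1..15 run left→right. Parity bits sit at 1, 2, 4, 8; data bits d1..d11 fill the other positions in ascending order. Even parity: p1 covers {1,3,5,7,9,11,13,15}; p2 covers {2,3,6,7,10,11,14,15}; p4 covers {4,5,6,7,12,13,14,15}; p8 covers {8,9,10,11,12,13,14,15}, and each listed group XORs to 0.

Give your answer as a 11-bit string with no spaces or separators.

01011110101

s1 (pos 1,3,5,7,9,11,13,15): 0⊕0⊕1⊕1⊕1⊕1⊕1⊕1 = 0
s2 (pos 2,3,6,7,10,11,14,15): 0⊕0⊕0⊕1⊕1⊕1⊕0⊕1 = 0
s4 (pos 4,5,6,7,12,13,14,15): 0⊕1⊕0⊕1⊕0⊕1⊕0⊕1 = 0
s8 (pos 8,9,10,11,12,13,14,15): 0⊕1⊕1⊕1⊕0⊕1⊕0⊕1 = 1
Syndrome s8…s1 = 1000 → error at position 8.
Flip position 8: 000010101110101 → 000010111110101
Read data bits from positions 3,5,6,7,9,10,11,12,13,14,15: 01011110101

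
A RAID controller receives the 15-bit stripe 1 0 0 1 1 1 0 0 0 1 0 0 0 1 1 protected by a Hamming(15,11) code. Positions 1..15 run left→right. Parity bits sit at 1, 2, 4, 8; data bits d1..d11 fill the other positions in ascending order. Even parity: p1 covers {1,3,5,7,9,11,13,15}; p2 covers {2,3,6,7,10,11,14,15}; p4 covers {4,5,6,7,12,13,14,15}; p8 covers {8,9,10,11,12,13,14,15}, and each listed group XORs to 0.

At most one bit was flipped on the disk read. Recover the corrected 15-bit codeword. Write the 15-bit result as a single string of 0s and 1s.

s1 (pos 1,3,5,7,9,11,13,15): 1⊕0⊕1⊕0⊕0⊕0⊕0⊕1 = 1
s2 (pos 2,3,6,7,10,11,14,15): 0⊕0⊕1⊕0⊕1⊕0⊕1⊕1 = 0
s4 (pos 4,5,6,7,12,13,14,15): 1⊕1⊕1⊕0⊕0⊕0⊕1⊕1 = 1
s8 (pos 8,9,10,11,12,13,14,15): 0⊕0⊕1⊕0⊕0⊕0⊕1⊕1 = 1
Syndrome s8…s1 = 1101 → error at position 13.
Flip position 13: 100111000100011 → 100111000100111

100111000100111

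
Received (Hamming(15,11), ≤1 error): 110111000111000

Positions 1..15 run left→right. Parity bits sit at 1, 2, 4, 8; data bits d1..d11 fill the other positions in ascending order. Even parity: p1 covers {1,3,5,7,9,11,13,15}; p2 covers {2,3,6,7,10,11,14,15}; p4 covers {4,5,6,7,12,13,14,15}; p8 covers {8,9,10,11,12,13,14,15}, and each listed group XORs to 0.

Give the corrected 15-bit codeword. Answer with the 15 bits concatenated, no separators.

110111001111000

s1 (pos 1,3,5,7,9,11,13,15): 1⊕0⊕1⊕0⊕0⊕1⊕0⊕0 = 1
s2 (pos 2,3,6,7,10,11,14,15): 1⊕0⊕1⊕0⊕1⊕1⊕0⊕0 = 0
s4 (pos 4,5,6,7,12,13,14,15): 1⊕1⊕1⊕0⊕1⊕0⊕0⊕0 = 0
s8 (pos 8,9,10,11,12,13,14,15): 0⊕0⊕1⊕1⊕1⊕0⊕0⊕0 = 1
Syndrome s8…s1 = 1001 → error at position 9.
Flip position 9: 110111000111000 → 110111001111000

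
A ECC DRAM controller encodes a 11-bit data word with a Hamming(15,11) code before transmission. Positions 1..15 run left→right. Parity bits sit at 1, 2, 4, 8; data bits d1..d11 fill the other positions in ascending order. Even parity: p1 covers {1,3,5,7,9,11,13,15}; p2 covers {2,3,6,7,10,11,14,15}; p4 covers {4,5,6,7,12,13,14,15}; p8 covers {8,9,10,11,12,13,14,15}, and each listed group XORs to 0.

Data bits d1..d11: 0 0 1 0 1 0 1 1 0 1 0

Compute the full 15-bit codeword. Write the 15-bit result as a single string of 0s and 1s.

Place data at non-parity positions: p1 p2 0 p4 0 1 0 p8 1 0 1 1 0 1 0
p1 (pos 1,3,5,7,9,11,13,15): XOR of data positions = 0⊕0⊕0⊕1⊕1⊕0⊕0 = 0
p2 (pos 2,3,6,7,10,11,14,15): XOR of data positions = 0⊕1⊕0⊕0⊕1⊕1⊕0 = 1
p4 (pos 4,5,6,7,12,13,14,15): XOR of data positions = 0⊕1⊕0⊕1⊕0⊕1⊕0 = 1
p8 (pos 8,9,10,11,12,13,14,15): XOR of data positions = 1⊕0⊕1⊕1⊕0⊕1⊕0 = 0
Codeword: 010101001011010

010101001011010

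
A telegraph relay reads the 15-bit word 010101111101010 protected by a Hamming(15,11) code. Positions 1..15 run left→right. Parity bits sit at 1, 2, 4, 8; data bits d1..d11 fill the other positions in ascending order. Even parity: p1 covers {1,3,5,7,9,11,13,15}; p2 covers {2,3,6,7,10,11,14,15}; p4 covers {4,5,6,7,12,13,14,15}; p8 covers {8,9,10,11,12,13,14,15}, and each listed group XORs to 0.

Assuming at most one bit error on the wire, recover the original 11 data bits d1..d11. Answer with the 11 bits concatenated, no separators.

00111101000

s1 (pos 1,3,5,7,9,11,13,15): 0⊕0⊕0⊕1⊕1⊕0⊕0⊕0 = 0
s2 (pos 2,3,6,7,10,11,14,15): 1⊕0⊕1⊕1⊕1⊕0⊕1⊕0 = 1
s4 (pos 4,5,6,7,12,13,14,15): 1⊕0⊕1⊕1⊕1⊕0⊕1⊕0 = 1
s8 (pos 8,9,10,11,12,13,14,15): 1⊕1⊕1⊕0⊕1⊕0⊕1⊕0 = 1
Syndrome s8…s1 = 1110 → error at position 14.
Flip position 14: 010101111101010 → 010101111101000
Read data bits from positions 3,5,6,7,9,10,11,12,13,14,15: 00111101000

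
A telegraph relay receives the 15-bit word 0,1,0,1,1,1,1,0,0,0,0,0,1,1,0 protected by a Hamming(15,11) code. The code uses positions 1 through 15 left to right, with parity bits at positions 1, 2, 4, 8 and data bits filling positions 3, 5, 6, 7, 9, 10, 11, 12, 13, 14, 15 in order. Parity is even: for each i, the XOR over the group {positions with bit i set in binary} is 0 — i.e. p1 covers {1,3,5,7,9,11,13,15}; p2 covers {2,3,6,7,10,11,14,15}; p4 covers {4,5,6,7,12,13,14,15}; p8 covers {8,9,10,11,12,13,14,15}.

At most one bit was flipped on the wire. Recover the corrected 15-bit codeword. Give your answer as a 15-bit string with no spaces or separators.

110111100000110

s1 (pos 1,3,5,7,9,11,13,15): 0⊕0⊕1⊕1⊕0⊕0⊕1⊕0 = 1
s2 (pos 2,3,6,7,10,11,14,15): 1⊕0⊕1⊕1⊕0⊕0⊕1⊕0 = 0
s4 (pos 4,5,6,7,12,13,14,15): 1⊕1⊕1⊕1⊕0⊕1⊕1⊕0 = 0
s8 (pos 8,9,10,11,12,13,14,15): 0⊕0⊕0⊕0⊕0⊕1⊕1⊕0 = 0
Syndrome s8…s1 = 0001 → error at position 1.
Flip position 1: 010111100000110 → 110111100000110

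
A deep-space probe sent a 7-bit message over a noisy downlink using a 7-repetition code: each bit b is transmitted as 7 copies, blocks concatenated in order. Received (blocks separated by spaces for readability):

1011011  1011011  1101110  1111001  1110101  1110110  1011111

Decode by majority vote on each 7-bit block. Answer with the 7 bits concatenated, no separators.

1111111

Block 1 (1011011): 5 ones → 1
Block 2 (1011011): 5 ones → 1
Block 3 (1101110): 5 ones → 1
Block 4 (1111001): 5 ones → 1
Block 5 (1110101): 5 ones → 1
Block 6 (1110110): 5 ones → 1
Block 7 (1011111): 6 ones → 1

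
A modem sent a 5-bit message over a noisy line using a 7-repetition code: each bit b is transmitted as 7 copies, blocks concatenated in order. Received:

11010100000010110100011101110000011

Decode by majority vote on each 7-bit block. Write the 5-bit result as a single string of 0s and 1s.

Block 1 (1101010): 4 ones → 1
Block 2 (0000010): 1 one → 0
Block 3 (1101000): 3 ones → 0
Block 4 (1110111): 6 ones → 1
Block 5 (0000011): 2 ones → 0

10010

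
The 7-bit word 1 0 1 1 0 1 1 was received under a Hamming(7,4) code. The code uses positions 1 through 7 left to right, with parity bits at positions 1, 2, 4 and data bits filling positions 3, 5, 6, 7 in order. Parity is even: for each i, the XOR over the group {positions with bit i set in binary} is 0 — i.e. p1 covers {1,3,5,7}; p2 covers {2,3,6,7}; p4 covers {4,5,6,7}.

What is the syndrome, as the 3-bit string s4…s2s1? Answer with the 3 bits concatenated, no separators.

s1 (pos 1,3,5,7): 1⊕1⊕0⊕1 = 1
s2 (pos 2,3,6,7): 0⊕1⊕1⊕1 = 1
s4 (pos 4,5,6,7): 1⊕0⊕1⊕1 = 1
Syndrome s4…s1 = 111 → error at position 7.

111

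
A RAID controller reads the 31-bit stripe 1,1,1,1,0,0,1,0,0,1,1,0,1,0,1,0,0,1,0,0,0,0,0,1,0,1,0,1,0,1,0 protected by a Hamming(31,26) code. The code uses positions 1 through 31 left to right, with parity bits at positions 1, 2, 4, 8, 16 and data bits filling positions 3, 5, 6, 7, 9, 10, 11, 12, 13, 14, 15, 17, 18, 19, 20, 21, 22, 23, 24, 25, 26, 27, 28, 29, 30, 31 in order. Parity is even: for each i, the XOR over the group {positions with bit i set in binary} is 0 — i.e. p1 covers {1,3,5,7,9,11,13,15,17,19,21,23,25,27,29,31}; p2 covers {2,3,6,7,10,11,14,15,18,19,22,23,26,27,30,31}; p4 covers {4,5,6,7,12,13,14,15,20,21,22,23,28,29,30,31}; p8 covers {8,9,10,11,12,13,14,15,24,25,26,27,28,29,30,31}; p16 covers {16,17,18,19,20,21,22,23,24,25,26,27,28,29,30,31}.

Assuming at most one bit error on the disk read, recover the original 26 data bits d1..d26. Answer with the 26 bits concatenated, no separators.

s1 (pos 1,3,5,7,9,11,13,15,17,19,21,23,25,27,29,31): 1⊕1⊕0⊕1⊕0⊕1⊕1⊕1⊕0⊕0⊕0⊕0⊕0⊕0⊕0⊕0 = 0
s2 (pos 2,3,6,7,10,11,14,15,18,19,22,23,26,27,30,31): 1⊕1⊕0⊕1⊕1⊕1⊕0⊕1⊕1⊕0⊕0⊕0⊕1⊕0⊕1⊕0 = 1
s4 (pos 4,5,6,7,12,13,14,15,20,21,22,23,28,29,30,31): 1⊕0⊕0⊕1⊕0⊕1⊕0⊕1⊕0⊕0⊕0⊕0⊕1⊕0⊕1⊕0 = 0
s8 (pos 8,9,10,11,12,13,14,15,24,25,26,27,28,29,30,31): 0⊕0⊕1⊕1⊕0⊕1⊕0⊕1⊕1⊕0⊕1⊕0⊕1⊕0⊕1⊕0 = 0
s16 (pos 16,17,18,19,20,21,22,23,24,25,26,27,28,29,30,31): 0⊕0⊕1⊕0⊕0⊕0⊕0⊕0⊕1⊕0⊕1⊕0⊕1⊕0⊕1⊕0 = 1
Syndrome s16…s1 = 10010 → error at position 18.
Flip position 18: 1111001001101010010000010101010 → 1111001001101010000000010101010
Read data bits from positions 3,5,6,7,9,10,11,12,13,14,15,17,18,19,20,21,22,23,24,25,26,27,28,29,30,31: 10010110101000000010101010

10010110101000000010101010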